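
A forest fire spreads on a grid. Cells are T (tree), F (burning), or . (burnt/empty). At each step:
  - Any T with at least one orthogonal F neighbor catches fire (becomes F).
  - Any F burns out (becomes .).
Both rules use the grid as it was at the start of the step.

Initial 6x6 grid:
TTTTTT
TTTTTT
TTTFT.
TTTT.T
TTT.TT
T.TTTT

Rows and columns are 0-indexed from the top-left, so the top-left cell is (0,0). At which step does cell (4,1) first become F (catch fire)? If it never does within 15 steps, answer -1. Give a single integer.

Step 1: cell (4,1)='T' (+4 fires, +1 burnt)
Step 2: cell (4,1)='T' (+5 fires, +4 burnt)
Step 3: cell (4,1)='T' (+7 fires, +5 burnt)
Step 4: cell (4,1)='F' (+6 fires, +7 burnt)
  -> target ignites at step 4
Step 5: cell (4,1)='.' (+3 fires, +6 burnt)
Step 6: cell (4,1)='.' (+2 fires, +3 burnt)
Step 7: cell (4,1)='.' (+2 fires, +2 burnt)
Step 8: cell (4,1)='.' (+1 fires, +2 burnt)
Step 9: cell (4,1)='.' (+1 fires, +1 burnt)
Step 10: cell (4,1)='.' (+0 fires, +1 burnt)
  fire out at step 10

4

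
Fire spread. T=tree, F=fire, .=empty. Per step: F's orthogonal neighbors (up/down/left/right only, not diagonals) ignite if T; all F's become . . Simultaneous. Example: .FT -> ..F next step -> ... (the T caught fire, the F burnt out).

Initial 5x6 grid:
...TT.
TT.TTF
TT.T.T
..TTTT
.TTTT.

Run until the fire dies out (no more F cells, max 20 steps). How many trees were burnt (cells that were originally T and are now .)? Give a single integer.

Answer: 14

Derivation:
Step 1: +2 fires, +1 burnt (F count now 2)
Step 2: +3 fires, +2 burnt (F count now 3)
Step 3: +3 fires, +3 burnt (F count now 3)
Step 4: +2 fires, +3 burnt (F count now 2)
Step 5: +2 fires, +2 burnt (F count now 2)
Step 6: +1 fires, +2 burnt (F count now 1)
Step 7: +1 fires, +1 burnt (F count now 1)
Step 8: +0 fires, +1 burnt (F count now 0)
Fire out after step 8
Initially T: 18, now '.': 26
Total burnt (originally-T cells now '.'): 14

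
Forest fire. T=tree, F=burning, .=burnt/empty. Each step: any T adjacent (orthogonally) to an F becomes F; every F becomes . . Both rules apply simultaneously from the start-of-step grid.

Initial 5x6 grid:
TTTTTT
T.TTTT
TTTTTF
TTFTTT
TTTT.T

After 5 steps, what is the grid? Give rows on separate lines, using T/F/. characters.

Step 1: 7 trees catch fire, 2 burn out
  TTTTTT
  T.TTTF
  TTFTF.
  TF.FTF
  TTFT.T
Step 2: 10 trees catch fire, 7 burn out
  TTTTTF
  T.FTF.
  TF.F..
  F...F.
  TF.F.F
Step 3: 5 trees catch fire, 10 burn out
  TTFTF.
  T..F..
  F.....
  ......
  F.....
Step 4: 3 trees catch fire, 5 burn out
  TF.F..
  F.....
  ......
  ......
  ......
Step 5: 1 trees catch fire, 3 burn out
  F.....
  ......
  ......
  ......
  ......

F.....
......
......
......
......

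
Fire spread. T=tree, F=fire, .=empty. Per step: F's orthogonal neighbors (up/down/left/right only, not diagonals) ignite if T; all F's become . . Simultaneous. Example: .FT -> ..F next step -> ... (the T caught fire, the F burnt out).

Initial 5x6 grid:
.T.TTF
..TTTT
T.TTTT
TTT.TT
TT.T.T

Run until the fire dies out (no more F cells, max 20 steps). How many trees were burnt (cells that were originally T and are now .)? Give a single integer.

Answer: 19

Derivation:
Step 1: +2 fires, +1 burnt (F count now 2)
Step 2: +3 fires, +2 burnt (F count now 3)
Step 3: +3 fires, +3 burnt (F count now 3)
Step 4: +4 fires, +3 burnt (F count now 4)
Step 5: +1 fires, +4 burnt (F count now 1)
Step 6: +1 fires, +1 burnt (F count now 1)
Step 7: +1 fires, +1 burnt (F count now 1)
Step 8: +2 fires, +1 burnt (F count now 2)
Step 9: +2 fires, +2 burnt (F count now 2)
Step 10: +0 fires, +2 burnt (F count now 0)
Fire out after step 10
Initially T: 21, now '.': 28
Total burnt (originally-T cells now '.'): 19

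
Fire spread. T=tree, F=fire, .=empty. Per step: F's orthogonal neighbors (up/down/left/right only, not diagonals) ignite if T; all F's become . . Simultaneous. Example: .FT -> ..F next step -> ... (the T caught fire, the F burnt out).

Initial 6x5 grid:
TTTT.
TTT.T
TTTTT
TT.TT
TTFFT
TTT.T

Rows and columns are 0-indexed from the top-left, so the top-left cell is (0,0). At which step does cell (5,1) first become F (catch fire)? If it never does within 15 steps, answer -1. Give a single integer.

Step 1: cell (5,1)='T' (+4 fires, +2 burnt)
Step 2: cell (5,1)='F' (+6 fires, +4 burnt)
  -> target ignites at step 2
Step 3: cell (5,1)='.' (+5 fires, +6 burnt)
Step 4: cell (5,1)='.' (+4 fires, +5 burnt)
Step 5: cell (5,1)='.' (+3 fires, +4 burnt)
Step 6: cell (5,1)='.' (+2 fires, +3 burnt)
Step 7: cell (5,1)='.' (+0 fires, +2 burnt)
  fire out at step 7

2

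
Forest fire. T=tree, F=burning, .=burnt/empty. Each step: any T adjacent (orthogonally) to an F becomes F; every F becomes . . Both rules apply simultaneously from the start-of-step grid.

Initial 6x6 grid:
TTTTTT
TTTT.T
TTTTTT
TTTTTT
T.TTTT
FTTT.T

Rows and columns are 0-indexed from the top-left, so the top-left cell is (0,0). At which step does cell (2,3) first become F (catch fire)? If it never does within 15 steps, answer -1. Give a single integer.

Step 1: cell (2,3)='T' (+2 fires, +1 burnt)
Step 2: cell (2,3)='T' (+2 fires, +2 burnt)
Step 3: cell (2,3)='T' (+4 fires, +2 burnt)
Step 4: cell (2,3)='T' (+4 fires, +4 burnt)
Step 5: cell (2,3)='T' (+5 fires, +4 burnt)
Step 6: cell (2,3)='F' (+5 fires, +5 burnt)
  -> target ignites at step 6
Step 7: cell (2,3)='.' (+5 fires, +5 burnt)
Step 8: cell (2,3)='.' (+2 fires, +5 burnt)
Step 9: cell (2,3)='.' (+2 fires, +2 burnt)
Step 10: cell (2,3)='.' (+1 fires, +2 burnt)
Step 11: cell (2,3)='.' (+0 fires, +1 burnt)
  fire out at step 11

6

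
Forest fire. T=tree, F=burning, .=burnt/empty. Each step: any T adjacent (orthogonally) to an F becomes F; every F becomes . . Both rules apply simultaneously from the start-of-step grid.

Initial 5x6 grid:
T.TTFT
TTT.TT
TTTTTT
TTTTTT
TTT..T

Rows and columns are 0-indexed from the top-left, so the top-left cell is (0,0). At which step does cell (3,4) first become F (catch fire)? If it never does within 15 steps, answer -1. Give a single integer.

Step 1: cell (3,4)='T' (+3 fires, +1 burnt)
Step 2: cell (3,4)='T' (+3 fires, +3 burnt)
Step 3: cell (3,4)='F' (+4 fires, +3 burnt)
  -> target ignites at step 3
Step 4: cell (3,4)='.' (+4 fires, +4 burnt)
Step 5: cell (3,4)='.' (+4 fires, +4 burnt)
Step 6: cell (3,4)='.' (+4 fires, +4 burnt)
Step 7: cell (3,4)='.' (+2 fires, +4 burnt)
Step 8: cell (3,4)='.' (+1 fires, +2 burnt)
Step 9: cell (3,4)='.' (+0 fires, +1 burnt)
  fire out at step 9

3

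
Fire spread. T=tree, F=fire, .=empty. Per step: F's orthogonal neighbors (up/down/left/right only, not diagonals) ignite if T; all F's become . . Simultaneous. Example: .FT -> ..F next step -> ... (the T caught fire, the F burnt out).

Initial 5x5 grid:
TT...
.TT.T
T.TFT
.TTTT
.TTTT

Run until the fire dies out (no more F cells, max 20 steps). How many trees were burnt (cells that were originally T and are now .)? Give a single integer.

Step 1: +3 fires, +1 burnt (F count now 3)
Step 2: +5 fires, +3 burnt (F count now 5)
Step 3: +4 fires, +5 burnt (F count now 4)
Step 4: +2 fires, +4 burnt (F count now 2)
Step 5: +1 fires, +2 burnt (F count now 1)
Step 6: +0 fires, +1 burnt (F count now 0)
Fire out after step 6
Initially T: 16, now '.': 24
Total burnt (originally-T cells now '.'): 15

Answer: 15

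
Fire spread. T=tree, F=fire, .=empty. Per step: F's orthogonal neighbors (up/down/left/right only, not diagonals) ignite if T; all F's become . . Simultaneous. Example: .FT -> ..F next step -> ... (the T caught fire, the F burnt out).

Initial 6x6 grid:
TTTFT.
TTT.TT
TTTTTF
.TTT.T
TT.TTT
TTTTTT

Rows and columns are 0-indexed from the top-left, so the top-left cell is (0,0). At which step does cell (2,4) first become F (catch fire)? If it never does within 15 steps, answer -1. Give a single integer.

Step 1: cell (2,4)='F' (+5 fires, +2 burnt)
  -> target ignites at step 1
Step 2: cell (2,4)='.' (+5 fires, +5 burnt)
Step 3: cell (2,4)='.' (+6 fires, +5 burnt)
Step 4: cell (2,4)='.' (+5 fires, +6 burnt)
Step 5: cell (2,4)='.' (+3 fires, +5 burnt)
Step 6: cell (2,4)='.' (+2 fires, +3 burnt)
Step 7: cell (2,4)='.' (+2 fires, +2 burnt)
Step 8: cell (2,4)='.' (+1 fires, +2 burnt)
Step 9: cell (2,4)='.' (+0 fires, +1 burnt)
  fire out at step 9

1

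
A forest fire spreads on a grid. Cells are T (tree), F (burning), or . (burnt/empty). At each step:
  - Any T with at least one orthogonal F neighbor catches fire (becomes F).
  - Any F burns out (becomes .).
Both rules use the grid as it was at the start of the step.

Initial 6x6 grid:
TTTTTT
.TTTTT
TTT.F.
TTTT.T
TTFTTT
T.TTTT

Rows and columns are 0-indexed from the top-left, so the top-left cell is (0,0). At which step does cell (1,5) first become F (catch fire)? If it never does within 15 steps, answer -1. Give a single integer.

Step 1: cell (1,5)='T' (+5 fires, +2 burnt)
Step 2: cell (1,5)='F' (+9 fires, +5 burnt)
  -> target ignites at step 2
Step 3: cell (1,5)='.' (+8 fires, +9 burnt)
Step 4: cell (1,5)='.' (+5 fires, +8 burnt)
Step 5: cell (1,5)='.' (+1 fires, +5 burnt)
Step 6: cell (1,5)='.' (+1 fires, +1 burnt)
Step 7: cell (1,5)='.' (+0 fires, +1 burnt)
  fire out at step 7

2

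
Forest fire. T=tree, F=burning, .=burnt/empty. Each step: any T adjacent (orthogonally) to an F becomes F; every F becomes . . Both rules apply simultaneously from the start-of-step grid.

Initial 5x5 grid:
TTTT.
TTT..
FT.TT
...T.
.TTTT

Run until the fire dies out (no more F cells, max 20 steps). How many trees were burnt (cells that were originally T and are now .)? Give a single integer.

Answer: 8

Derivation:
Step 1: +2 fires, +1 burnt (F count now 2)
Step 2: +2 fires, +2 burnt (F count now 2)
Step 3: +2 fires, +2 burnt (F count now 2)
Step 4: +1 fires, +2 burnt (F count now 1)
Step 5: +1 fires, +1 burnt (F count now 1)
Step 6: +0 fires, +1 burnt (F count now 0)
Fire out after step 6
Initially T: 15, now '.': 18
Total burnt (originally-T cells now '.'): 8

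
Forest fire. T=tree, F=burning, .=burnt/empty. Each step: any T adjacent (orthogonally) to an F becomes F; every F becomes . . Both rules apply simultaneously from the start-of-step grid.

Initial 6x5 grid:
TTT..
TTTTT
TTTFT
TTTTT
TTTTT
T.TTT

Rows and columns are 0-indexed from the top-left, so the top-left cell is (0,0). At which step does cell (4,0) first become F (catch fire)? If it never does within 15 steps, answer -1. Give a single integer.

Step 1: cell (4,0)='T' (+4 fires, +1 burnt)
Step 2: cell (4,0)='T' (+6 fires, +4 burnt)
Step 3: cell (4,0)='T' (+7 fires, +6 burnt)
Step 4: cell (4,0)='T' (+6 fires, +7 burnt)
Step 5: cell (4,0)='F' (+2 fires, +6 burnt)
  -> target ignites at step 5
Step 6: cell (4,0)='.' (+1 fires, +2 burnt)
Step 7: cell (4,0)='.' (+0 fires, +1 burnt)
  fire out at step 7

5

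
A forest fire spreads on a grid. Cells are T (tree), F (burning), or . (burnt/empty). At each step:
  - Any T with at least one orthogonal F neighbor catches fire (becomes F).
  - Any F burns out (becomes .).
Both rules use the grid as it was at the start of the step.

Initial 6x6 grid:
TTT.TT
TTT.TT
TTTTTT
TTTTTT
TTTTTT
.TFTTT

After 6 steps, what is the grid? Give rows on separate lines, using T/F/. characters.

Step 1: 3 trees catch fire, 1 burn out
  TTT.TT
  TTT.TT
  TTTTTT
  TTTTTT
  TTFTTT
  .F.FTT
Step 2: 4 trees catch fire, 3 burn out
  TTT.TT
  TTT.TT
  TTTTTT
  TTFTTT
  TF.FTT
  ....FT
Step 3: 6 trees catch fire, 4 burn out
  TTT.TT
  TTT.TT
  TTFTTT
  TF.FTT
  F...FT
  .....F
Step 4: 6 trees catch fire, 6 burn out
  TTT.TT
  TTF.TT
  TF.FTT
  F...FT
  .....F
  ......
Step 5: 5 trees catch fire, 6 burn out
  TTF.TT
  TF..TT
  F...FT
  .....F
  ......
  ......
Step 6: 4 trees catch fire, 5 burn out
  TF..TT
  F...FT
  .....F
  ......
  ......
  ......

TF..TT
F...FT
.....F
......
......
......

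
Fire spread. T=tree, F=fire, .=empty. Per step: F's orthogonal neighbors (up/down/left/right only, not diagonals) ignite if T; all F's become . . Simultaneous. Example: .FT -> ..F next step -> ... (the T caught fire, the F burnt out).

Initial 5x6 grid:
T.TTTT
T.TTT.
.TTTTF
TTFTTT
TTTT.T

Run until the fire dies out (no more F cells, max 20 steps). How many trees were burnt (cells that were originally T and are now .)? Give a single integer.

Step 1: +6 fires, +2 burnt (F count now 6)
Step 2: +9 fires, +6 burnt (F count now 9)
Step 3: +4 fires, +9 burnt (F count now 4)
Step 4: +2 fires, +4 burnt (F count now 2)
Step 5: +0 fires, +2 burnt (F count now 0)
Fire out after step 5
Initially T: 23, now '.': 28
Total burnt (originally-T cells now '.'): 21

Answer: 21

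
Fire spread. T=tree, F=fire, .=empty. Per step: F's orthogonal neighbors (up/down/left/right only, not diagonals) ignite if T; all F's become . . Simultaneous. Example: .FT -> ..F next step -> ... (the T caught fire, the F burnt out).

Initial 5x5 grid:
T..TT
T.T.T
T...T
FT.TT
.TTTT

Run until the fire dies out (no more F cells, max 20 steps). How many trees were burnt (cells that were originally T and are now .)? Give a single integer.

Step 1: +2 fires, +1 burnt (F count now 2)
Step 2: +2 fires, +2 burnt (F count now 2)
Step 3: +2 fires, +2 burnt (F count now 2)
Step 4: +1 fires, +2 burnt (F count now 1)
Step 5: +2 fires, +1 burnt (F count now 2)
Step 6: +1 fires, +2 burnt (F count now 1)
Step 7: +1 fires, +1 burnt (F count now 1)
Step 8: +1 fires, +1 burnt (F count now 1)
Step 9: +1 fires, +1 burnt (F count now 1)
Step 10: +1 fires, +1 burnt (F count now 1)
Step 11: +0 fires, +1 burnt (F count now 0)
Fire out after step 11
Initially T: 15, now '.': 24
Total burnt (originally-T cells now '.'): 14

Answer: 14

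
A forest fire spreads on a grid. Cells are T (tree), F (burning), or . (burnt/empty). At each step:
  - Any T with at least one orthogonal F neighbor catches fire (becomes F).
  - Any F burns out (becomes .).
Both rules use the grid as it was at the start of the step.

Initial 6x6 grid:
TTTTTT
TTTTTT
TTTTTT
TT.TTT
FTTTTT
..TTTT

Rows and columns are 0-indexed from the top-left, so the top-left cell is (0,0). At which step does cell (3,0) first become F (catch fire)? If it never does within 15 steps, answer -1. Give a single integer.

Step 1: cell (3,0)='F' (+2 fires, +1 burnt)
  -> target ignites at step 1
Step 2: cell (3,0)='.' (+3 fires, +2 burnt)
Step 3: cell (3,0)='.' (+4 fires, +3 burnt)
Step 4: cell (3,0)='.' (+6 fires, +4 burnt)
Step 5: cell (3,0)='.' (+6 fires, +6 burnt)
Step 6: cell (3,0)='.' (+5 fires, +6 burnt)
Step 7: cell (3,0)='.' (+3 fires, +5 burnt)
Step 8: cell (3,0)='.' (+2 fires, +3 burnt)
Step 9: cell (3,0)='.' (+1 fires, +2 burnt)
Step 10: cell (3,0)='.' (+0 fires, +1 burnt)
  fire out at step 10

1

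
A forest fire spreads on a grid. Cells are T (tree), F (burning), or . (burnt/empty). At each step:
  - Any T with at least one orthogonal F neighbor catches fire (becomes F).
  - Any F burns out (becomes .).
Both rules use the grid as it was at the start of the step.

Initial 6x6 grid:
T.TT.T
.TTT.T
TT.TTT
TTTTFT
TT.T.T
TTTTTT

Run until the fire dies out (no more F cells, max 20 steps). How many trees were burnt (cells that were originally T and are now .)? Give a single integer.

Answer: 27

Derivation:
Step 1: +3 fires, +1 burnt (F count now 3)
Step 2: +5 fires, +3 burnt (F count now 5)
Step 3: +5 fires, +5 burnt (F count now 5)
Step 4: +8 fires, +5 burnt (F count now 8)
Step 5: +5 fires, +8 burnt (F count now 5)
Step 6: +1 fires, +5 burnt (F count now 1)
Step 7: +0 fires, +1 burnt (F count now 0)
Fire out after step 7
Initially T: 28, now '.': 35
Total burnt (originally-T cells now '.'): 27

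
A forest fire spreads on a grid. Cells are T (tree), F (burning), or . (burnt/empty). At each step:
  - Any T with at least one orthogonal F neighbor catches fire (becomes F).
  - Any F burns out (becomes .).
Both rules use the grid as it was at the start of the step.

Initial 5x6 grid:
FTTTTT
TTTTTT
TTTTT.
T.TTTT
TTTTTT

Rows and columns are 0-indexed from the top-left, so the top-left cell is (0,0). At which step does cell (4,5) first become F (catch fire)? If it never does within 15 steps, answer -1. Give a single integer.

Step 1: cell (4,5)='T' (+2 fires, +1 burnt)
Step 2: cell (4,5)='T' (+3 fires, +2 burnt)
Step 3: cell (4,5)='T' (+4 fires, +3 burnt)
Step 4: cell (4,5)='T' (+4 fires, +4 burnt)
Step 5: cell (4,5)='T' (+5 fires, +4 burnt)
Step 6: cell (4,5)='T' (+4 fires, +5 burnt)
Step 7: cell (4,5)='T' (+2 fires, +4 burnt)
Step 8: cell (4,5)='T' (+2 fires, +2 burnt)
Step 9: cell (4,5)='F' (+1 fires, +2 burnt)
  -> target ignites at step 9
Step 10: cell (4,5)='.' (+0 fires, +1 burnt)
  fire out at step 10

9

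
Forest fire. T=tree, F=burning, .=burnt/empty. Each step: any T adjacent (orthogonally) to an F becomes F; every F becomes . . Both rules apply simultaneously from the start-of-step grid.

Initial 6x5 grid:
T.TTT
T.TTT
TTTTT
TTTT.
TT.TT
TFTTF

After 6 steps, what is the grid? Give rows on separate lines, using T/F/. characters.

Step 1: 5 trees catch fire, 2 burn out
  T.TTT
  T.TTT
  TTTTT
  TTTT.
  TF.TF
  F.FF.
Step 2: 3 trees catch fire, 5 burn out
  T.TTT
  T.TTT
  TTTTT
  TFTT.
  F..F.
  .....
Step 3: 4 trees catch fire, 3 burn out
  T.TTT
  T.TTT
  TFTTT
  F.FF.
  .....
  .....
Step 4: 3 trees catch fire, 4 burn out
  T.TTT
  T.TTT
  F.FFT
  .....
  .....
  .....
Step 5: 4 trees catch fire, 3 burn out
  T.TTT
  F.FFT
  ....F
  .....
  .....
  .....
Step 6: 4 trees catch fire, 4 burn out
  F.FFT
  ....F
  .....
  .....
  .....
  .....

F.FFT
....F
.....
.....
.....
.....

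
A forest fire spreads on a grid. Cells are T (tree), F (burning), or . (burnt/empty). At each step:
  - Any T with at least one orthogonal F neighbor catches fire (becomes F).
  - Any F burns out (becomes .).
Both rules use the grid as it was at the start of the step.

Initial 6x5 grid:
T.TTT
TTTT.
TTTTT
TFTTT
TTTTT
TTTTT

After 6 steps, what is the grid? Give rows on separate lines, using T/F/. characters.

Step 1: 4 trees catch fire, 1 burn out
  T.TTT
  TTTT.
  TFTTT
  F.FTT
  TFTTT
  TTTTT
Step 2: 7 trees catch fire, 4 burn out
  T.TTT
  TFTT.
  F.FTT
  ...FT
  F.FTT
  TFTTT
Step 3: 7 trees catch fire, 7 burn out
  T.TTT
  F.FT.
  ...FT
  ....F
  ...FT
  F.FTT
Step 4: 6 trees catch fire, 7 burn out
  F.FTT
  ...F.
  ....F
  .....
  ....F
  ...FT
Step 5: 2 trees catch fire, 6 burn out
  ...FT
  .....
  .....
  .....
  .....
  ....F
Step 6: 1 trees catch fire, 2 burn out
  ....F
  .....
  .....
  .....
  .....
  .....

....F
.....
.....
.....
.....
.....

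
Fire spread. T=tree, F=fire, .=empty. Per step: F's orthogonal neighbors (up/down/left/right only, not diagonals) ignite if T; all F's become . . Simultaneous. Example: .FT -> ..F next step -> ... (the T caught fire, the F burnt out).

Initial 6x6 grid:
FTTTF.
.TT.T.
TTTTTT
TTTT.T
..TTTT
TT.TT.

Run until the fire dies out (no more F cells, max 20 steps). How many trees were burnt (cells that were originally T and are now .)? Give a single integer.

Step 1: +3 fires, +2 burnt (F count now 3)
Step 2: +3 fires, +3 burnt (F count now 3)
Step 3: +4 fires, +3 burnt (F count now 4)
Step 4: +5 fires, +4 burnt (F count now 5)
Step 5: +4 fires, +5 burnt (F count now 4)
Step 6: +3 fires, +4 burnt (F count now 3)
Step 7: +1 fires, +3 burnt (F count now 1)
Step 8: +0 fires, +1 burnt (F count now 0)
Fire out after step 8
Initially T: 25, now '.': 34
Total burnt (originally-T cells now '.'): 23

Answer: 23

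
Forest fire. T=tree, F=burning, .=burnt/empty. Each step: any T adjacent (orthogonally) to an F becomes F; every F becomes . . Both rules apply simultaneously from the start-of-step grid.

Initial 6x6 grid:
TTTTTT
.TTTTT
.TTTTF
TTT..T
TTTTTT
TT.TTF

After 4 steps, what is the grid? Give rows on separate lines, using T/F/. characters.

Step 1: 5 trees catch fire, 2 burn out
  TTTTTT
  .TTTTF
  .TTTF.
  TTT..F
  TTTTTF
  TT.TF.
Step 2: 5 trees catch fire, 5 burn out
  TTTTTF
  .TTTF.
  .TTF..
  TTT...
  TTTTF.
  TT.F..
Step 3: 4 trees catch fire, 5 burn out
  TTTTF.
  .TTF..
  .TF...
  TTT...
  TTTF..
  TT....
Step 4: 5 trees catch fire, 4 burn out
  TTTF..
  .TF...
  .F....
  TTF...
  TTF...
  TT....

TTTF..
.TF...
.F....
TTF...
TTF...
TT....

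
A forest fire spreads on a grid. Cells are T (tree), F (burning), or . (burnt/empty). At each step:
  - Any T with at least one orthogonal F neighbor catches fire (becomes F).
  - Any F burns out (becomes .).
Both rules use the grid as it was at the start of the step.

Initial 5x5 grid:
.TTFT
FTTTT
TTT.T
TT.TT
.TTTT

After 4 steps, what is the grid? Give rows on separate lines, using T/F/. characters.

Step 1: 5 trees catch fire, 2 burn out
  .TF.F
  .FTFT
  FTT.T
  TT.TT
  .TTTT
Step 2: 5 trees catch fire, 5 burn out
  .F...
  ..F.F
  .FT.T
  FT.TT
  .TTTT
Step 3: 3 trees catch fire, 5 burn out
  .....
  .....
  ..F.F
  .F.TT
  .TTTT
Step 4: 2 trees catch fire, 3 burn out
  .....
  .....
  .....
  ...TF
  .FTTT

.....
.....
.....
...TF
.FTTT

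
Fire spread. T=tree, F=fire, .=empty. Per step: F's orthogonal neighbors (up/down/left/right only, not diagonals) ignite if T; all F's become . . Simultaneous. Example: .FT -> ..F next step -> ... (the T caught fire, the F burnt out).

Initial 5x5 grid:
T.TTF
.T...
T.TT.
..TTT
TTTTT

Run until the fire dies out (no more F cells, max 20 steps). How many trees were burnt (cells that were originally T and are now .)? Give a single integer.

Step 1: +1 fires, +1 burnt (F count now 1)
Step 2: +1 fires, +1 burnt (F count now 1)
Step 3: +0 fires, +1 burnt (F count now 0)
Fire out after step 3
Initially T: 15, now '.': 12
Total burnt (originally-T cells now '.'): 2

Answer: 2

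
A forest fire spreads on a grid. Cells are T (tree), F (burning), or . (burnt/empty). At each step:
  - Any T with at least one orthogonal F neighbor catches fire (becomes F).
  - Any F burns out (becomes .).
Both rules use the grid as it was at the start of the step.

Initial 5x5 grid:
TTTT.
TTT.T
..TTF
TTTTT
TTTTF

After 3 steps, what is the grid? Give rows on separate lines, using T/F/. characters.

Step 1: 4 trees catch fire, 2 burn out
  TTTT.
  TTT.F
  ..TF.
  TTTTF
  TTTF.
Step 2: 3 trees catch fire, 4 burn out
  TTTT.
  TTT..
  ..F..
  TTTF.
  TTF..
Step 3: 3 trees catch fire, 3 burn out
  TTTT.
  TTF..
  .....
  TTF..
  TF...

TTTT.
TTF..
.....
TTF..
TF...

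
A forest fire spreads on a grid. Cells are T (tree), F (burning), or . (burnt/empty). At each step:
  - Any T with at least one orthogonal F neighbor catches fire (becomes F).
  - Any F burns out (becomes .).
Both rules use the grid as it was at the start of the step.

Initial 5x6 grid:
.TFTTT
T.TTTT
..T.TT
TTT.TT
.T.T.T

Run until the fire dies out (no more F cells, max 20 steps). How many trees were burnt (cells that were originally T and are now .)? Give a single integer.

Step 1: +3 fires, +1 burnt (F count now 3)
Step 2: +3 fires, +3 burnt (F count now 3)
Step 3: +3 fires, +3 burnt (F count now 3)
Step 4: +3 fires, +3 burnt (F count now 3)
Step 5: +4 fires, +3 burnt (F count now 4)
Step 6: +1 fires, +4 burnt (F count now 1)
Step 7: +1 fires, +1 burnt (F count now 1)
Step 8: +0 fires, +1 burnt (F count now 0)
Fire out after step 8
Initially T: 20, now '.': 28
Total burnt (originally-T cells now '.'): 18

Answer: 18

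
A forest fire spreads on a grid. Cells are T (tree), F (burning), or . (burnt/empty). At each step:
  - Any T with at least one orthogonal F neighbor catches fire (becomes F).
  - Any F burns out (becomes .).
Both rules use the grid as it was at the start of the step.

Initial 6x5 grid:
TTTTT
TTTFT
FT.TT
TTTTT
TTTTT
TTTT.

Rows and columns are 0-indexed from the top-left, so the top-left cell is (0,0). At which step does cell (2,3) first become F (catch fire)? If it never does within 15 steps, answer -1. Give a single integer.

Step 1: cell (2,3)='F' (+7 fires, +2 burnt)
  -> target ignites at step 1
Step 2: cell (2,3)='.' (+8 fires, +7 burnt)
Step 3: cell (2,3)='.' (+6 fires, +8 burnt)
Step 4: cell (2,3)='.' (+4 fires, +6 burnt)
Step 5: cell (2,3)='.' (+1 fires, +4 burnt)
Step 6: cell (2,3)='.' (+0 fires, +1 burnt)
  fire out at step 6

1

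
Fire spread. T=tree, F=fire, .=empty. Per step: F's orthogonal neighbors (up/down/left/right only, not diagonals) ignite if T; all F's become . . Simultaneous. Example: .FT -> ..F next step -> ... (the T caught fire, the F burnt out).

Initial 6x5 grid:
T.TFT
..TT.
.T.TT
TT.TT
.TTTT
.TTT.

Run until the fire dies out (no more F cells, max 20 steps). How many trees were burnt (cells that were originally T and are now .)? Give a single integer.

Answer: 18

Derivation:
Step 1: +3 fires, +1 burnt (F count now 3)
Step 2: +2 fires, +3 burnt (F count now 2)
Step 3: +2 fires, +2 burnt (F count now 2)
Step 4: +2 fires, +2 burnt (F count now 2)
Step 5: +3 fires, +2 burnt (F count now 3)
Step 6: +2 fires, +3 burnt (F count now 2)
Step 7: +2 fires, +2 burnt (F count now 2)
Step 8: +2 fires, +2 burnt (F count now 2)
Step 9: +0 fires, +2 burnt (F count now 0)
Fire out after step 9
Initially T: 19, now '.': 29
Total burnt (originally-T cells now '.'): 18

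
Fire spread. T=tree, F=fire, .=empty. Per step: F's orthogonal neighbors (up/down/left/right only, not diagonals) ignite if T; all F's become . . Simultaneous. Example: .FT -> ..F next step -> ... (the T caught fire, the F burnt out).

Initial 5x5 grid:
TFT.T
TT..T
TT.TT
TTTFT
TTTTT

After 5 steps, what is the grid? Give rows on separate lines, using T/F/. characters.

Step 1: 7 trees catch fire, 2 burn out
  F.F.T
  TF..T
  TT.FT
  TTF.F
  TTTFT
Step 2: 6 trees catch fire, 7 burn out
  ....T
  F...T
  TF..F
  TF...
  TTF.F
Step 3: 4 trees catch fire, 6 burn out
  ....T
  ....F
  F....
  F....
  TF...
Step 4: 2 trees catch fire, 4 burn out
  ....F
  .....
  .....
  .....
  F....
Step 5: 0 trees catch fire, 2 burn out
  .....
  .....
  .....
  .....
  .....

.....
.....
.....
.....
.....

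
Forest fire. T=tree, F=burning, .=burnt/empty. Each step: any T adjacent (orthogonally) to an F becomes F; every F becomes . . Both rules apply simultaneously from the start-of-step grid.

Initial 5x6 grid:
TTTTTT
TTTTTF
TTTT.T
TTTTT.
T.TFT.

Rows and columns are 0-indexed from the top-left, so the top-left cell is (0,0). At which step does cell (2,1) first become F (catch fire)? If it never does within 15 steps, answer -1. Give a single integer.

Step 1: cell (2,1)='T' (+6 fires, +2 burnt)
Step 2: cell (2,1)='T' (+5 fires, +6 burnt)
Step 3: cell (2,1)='T' (+4 fires, +5 burnt)
Step 4: cell (2,1)='F' (+4 fires, +4 burnt)
  -> target ignites at step 4
Step 5: cell (2,1)='.' (+4 fires, +4 burnt)
Step 6: cell (2,1)='.' (+1 fires, +4 burnt)
Step 7: cell (2,1)='.' (+0 fires, +1 burnt)
  fire out at step 7

4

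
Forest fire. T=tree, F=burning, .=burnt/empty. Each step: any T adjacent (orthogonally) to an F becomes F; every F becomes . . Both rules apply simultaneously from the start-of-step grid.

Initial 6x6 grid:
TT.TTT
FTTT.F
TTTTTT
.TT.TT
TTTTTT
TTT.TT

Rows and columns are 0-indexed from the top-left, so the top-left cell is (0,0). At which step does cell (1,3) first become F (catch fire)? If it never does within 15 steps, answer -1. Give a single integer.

Step 1: cell (1,3)='T' (+5 fires, +2 burnt)
Step 2: cell (1,3)='T' (+6 fires, +5 burnt)
Step 3: cell (1,3)='F' (+7 fires, +6 burnt)
  -> target ignites at step 3
Step 4: cell (1,3)='.' (+4 fires, +7 burnt)
Step 5: cell (1,3)='.' (+5 fires, +4 burnt)
Step 6: cell (1,3)='.' (+2 fires, +5 burnt)
Step 7: cell (1,3)='.' (+0 fires, +2 burnt)
  fire out at step 7

3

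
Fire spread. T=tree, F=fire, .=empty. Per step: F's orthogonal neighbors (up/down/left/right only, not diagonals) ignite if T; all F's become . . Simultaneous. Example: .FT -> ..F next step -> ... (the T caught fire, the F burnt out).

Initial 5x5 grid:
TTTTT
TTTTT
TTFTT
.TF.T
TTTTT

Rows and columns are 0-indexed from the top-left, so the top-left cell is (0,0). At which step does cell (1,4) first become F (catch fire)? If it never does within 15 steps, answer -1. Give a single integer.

Step 1: cell (1,4)='T' (+5 fires, +2 burnt)
Step 2: cell (1,4)='T' (+7 fires, +5 burnt)
Step 3: cell (1,4)='F' (+7 fires, +7 burnt)
  -> target ignites at step 3
Step 4: cell (1,4)='.' (+2 fires, +7 burnt)
Step 5: cell (1,4)='.' (+0 fires, +2 burnt)
  fire out at step 5

3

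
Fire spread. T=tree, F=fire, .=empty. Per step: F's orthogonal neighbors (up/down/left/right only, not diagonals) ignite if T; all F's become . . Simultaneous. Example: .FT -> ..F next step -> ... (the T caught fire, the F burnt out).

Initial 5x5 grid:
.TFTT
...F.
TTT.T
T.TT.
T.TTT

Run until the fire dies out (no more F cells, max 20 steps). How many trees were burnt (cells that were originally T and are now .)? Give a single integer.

Step 1: +2 fires, +2 burnt (F count now 2)
Step 2: +1 fires, +2 burnt (F count now 1)
Step 3: +0 fires, +1 burnt (F count now 0)
Fire out after step 3
Initially T: 14, now '.': 14
Total burnt (originally-T cells now '.'): 3

Answer: 3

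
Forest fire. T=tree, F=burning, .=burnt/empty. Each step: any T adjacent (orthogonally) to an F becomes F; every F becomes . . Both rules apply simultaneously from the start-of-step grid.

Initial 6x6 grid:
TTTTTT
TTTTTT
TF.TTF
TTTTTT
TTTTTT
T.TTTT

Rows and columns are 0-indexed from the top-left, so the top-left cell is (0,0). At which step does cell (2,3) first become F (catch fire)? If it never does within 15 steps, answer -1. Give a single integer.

Step 1: cell (2,3)='T' (+6 fires, +2 burnt)
Step 2: cell (2,3)='F' (+11 fires, +6 burnt)
  -> target ignites at step 2
Step 3: cell (2,3)='.' (+9 fires, +11 burnt)
Step 4: cell (2,3)='.' (+5 fires, +9 burnt)
Step 5: cell (2,3)='.' (+1 fires, +5 burnt)
Step 6: cell (2,3)='.' (+0 fires, +1 burnt)
  fire out at step 6

2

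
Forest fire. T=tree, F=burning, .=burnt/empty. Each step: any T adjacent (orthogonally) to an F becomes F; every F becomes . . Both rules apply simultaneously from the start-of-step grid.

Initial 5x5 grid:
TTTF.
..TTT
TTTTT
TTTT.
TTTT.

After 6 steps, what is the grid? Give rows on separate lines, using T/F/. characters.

Step 1: 2 trees catch fire, 1 burn out
  TTF..
  ..TFT
  TTTTT
  TTTT.
  TTTT.
Step 2: 4 trees catch fire, 2 burn out
  TF...
  ..F.F
  TTTFT
  TTTT.
  TTTT.
Step 3: 4 trees catch fire, 4 burn out
  F....
  .....
  TTF.F
  TTTF.
  TTTT.
Step 4: 3 trees catch fire, 4 burn out
  .....
  .....
  TF...
  TTF..
  TTTF.
Step 5: 3 trees catch fire, 3 burn out
  .....
  .....
  F....
  TF...
  TTF..
Step 6: 2 trees catch fire, 3 burn out
  .....
  .....
  .....
  F....
  TF...

.....
.....
.....
F....
TF...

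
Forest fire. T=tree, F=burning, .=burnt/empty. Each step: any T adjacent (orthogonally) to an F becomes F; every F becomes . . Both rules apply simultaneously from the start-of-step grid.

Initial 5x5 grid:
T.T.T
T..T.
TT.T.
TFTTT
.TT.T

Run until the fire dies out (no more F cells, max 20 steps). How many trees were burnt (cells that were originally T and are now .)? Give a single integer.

Step 1: +4 fires, +1 burnt (F count now 4)
Step 2: +3 fires, +4 burnt (F count now 3)
Step 3: +3 fires, +3 burnt (F count now 3)
Step 4: +3 fires, +3 burnt (F count now 3)
Step 5: +0 fires, +3 burnt (F count now 0)
Fire out after step 5
Initially T: 15, now '.': 23
Total burnt (originally-T cells now '.'): 13

Answer: 13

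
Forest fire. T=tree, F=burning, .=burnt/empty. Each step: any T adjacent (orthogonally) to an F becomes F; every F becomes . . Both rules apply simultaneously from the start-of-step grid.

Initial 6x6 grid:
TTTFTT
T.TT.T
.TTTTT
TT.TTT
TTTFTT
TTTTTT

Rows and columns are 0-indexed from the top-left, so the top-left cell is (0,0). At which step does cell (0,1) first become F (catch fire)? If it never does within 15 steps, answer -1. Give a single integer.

Step 1: cell (0,1)='T' (+7 fires, +2 burnt)
Step 2: cell (0,1)='F' (+9 fires, +7 burnt)
  -> target ignites at step 2
Step 3: cell (0,1)='.' (+9 fires, +9 burnt)
Step 4: cell (0,1)='.' (+5 fires, +9 burnt)
Step 5: cell (0,1)='.' (+0 fires, +5 burnt)
  fire out at step 5

2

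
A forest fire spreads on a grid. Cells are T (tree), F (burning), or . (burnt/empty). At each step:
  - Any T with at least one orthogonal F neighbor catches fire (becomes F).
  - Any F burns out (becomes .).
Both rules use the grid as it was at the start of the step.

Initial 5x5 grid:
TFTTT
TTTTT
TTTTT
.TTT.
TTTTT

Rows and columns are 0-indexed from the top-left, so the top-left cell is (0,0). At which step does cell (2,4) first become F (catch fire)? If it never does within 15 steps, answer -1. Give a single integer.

Step 1: cell (2,4)='T' (+3 fires, +1 burnt)
Step 2: cell (2,4)='T' (+4 fires, +3 burnt)
Step 3: cell (2,4)='T' (+5 fires, +4 burnt)
Step 4: cell (2,4)='T' (+4 fires, +5 burnt)
Step 5: cell (2,4)='F' (+4 fires, +4 burnt)
  -> target ignites at step 5
Step 6: cell (2,4)='.' (+1 fires, +4 burnt)
Step 7: cell (2,4)='.' (+1 fires, +1 burnt)
Step 8: cell (2,4)='.' (+0 fires, +1 burnt)
  fire out at step 8

5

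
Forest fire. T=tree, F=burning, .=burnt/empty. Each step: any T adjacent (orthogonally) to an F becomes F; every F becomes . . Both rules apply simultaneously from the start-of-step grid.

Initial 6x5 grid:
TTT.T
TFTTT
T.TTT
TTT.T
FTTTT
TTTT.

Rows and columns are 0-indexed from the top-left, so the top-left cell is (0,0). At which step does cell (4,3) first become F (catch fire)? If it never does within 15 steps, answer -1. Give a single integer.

Step 1: cell (4,3)='T' (+6 fires, +2 burnt)
Step 2: cell (4,3)='T' (+8 fires, +6 burnt)
Step 3: cell (4,3)='F' (+5 fires, +8 burnt)
  -> target ignites at step 3
Step 4: cell (4,3)='.' (+4 fires, +5 burnt)
Step 5: cell (4,3)='.' (+1 fires, +4 burnt)
Step 6: cell (4,3)='.' (+0 fires, +1 burnt)
  fire out at step 6

3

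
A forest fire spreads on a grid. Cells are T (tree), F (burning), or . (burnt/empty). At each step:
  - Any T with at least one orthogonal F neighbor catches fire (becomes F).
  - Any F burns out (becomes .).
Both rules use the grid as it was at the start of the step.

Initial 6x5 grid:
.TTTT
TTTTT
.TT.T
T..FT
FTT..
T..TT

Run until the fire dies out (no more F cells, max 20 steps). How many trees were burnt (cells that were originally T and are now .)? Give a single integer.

Answer: 17

Derivation:
Step 1: +4 fires, +2 burnt (F count now 4)
Step 2: +2 fires, +4 burnt (F count now 2)
Step 3: +1 fires, +2 burnt (F count now 1)
Step 4: +2 fires, +1 burnt (F count now 2)
Step 5: +2 fires, +2 burnt (F count now 2)
Step 6: +3 fires, +2 burnt (F count now 3)
Step 7: +3 fires, +3 burnt (F count now 3)
Step 8: +0 fires, +3 burnt (F count now 0)
Fire out after step 8
Initially T: 19, now '.': 28
Total burnt (originally-T cells now '.'): 17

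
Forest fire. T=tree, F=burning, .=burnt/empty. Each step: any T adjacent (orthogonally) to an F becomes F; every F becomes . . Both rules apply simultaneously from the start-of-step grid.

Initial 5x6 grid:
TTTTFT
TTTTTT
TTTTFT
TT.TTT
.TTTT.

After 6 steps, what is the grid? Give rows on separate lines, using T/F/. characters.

Step 1: 6 trees catch fire, 2 burn out
  TTTF.F
  TTTTFT
  TTTF.F
  TT.TFT
  .TTTT.
Step 2: 7 trees catch fire, 6 burn out
  TTF...
  TTTF.F
  TTF...
  TT.F.F
  .TTTF.
Step 3: 4 trees catch fire, 7 burn out
  TF....
  TTF...
  TF....
  TT....
  .TTF..
Step 4: 5 trees catch fire, 4 burn out
  F.....
  TF....
  F.....
  TF....
  .TF...
Step 5: 3 trees catch fire, 5 burn out
  ......
  F.....
  ......
  F.....
  .F....
Step 6: 0 trees catch fire, 3 burn out
  ......
  ......
  ......
  ......
  ......

......
......
......
......
......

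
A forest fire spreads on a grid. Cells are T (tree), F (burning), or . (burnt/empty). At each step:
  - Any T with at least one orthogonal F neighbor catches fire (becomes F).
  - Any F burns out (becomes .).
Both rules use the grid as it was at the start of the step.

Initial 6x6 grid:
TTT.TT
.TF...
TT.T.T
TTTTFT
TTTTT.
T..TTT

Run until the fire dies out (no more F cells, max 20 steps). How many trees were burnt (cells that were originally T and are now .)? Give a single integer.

Step 1: +5 fires, +2 burnt (F count now 5)
Step 2: +7 fires, +5 burnt (F count now 7)
Step 3: +6 fires, +7 burnt (F count now 6)
Step 4: +2 fires, +6 burnt (F count now 2)
Step 5: +1 fires, +2 burnt (F count now 1)
Step 6: +1 fires, +1 burnt (F count now 1)
Step 7: +0 fires, +1 burnt (F count now 0)
Fire out after step 7
Initially T: 24, now '.': 34
Total burnt (originally-T cells now '.'): 22

Answer: 22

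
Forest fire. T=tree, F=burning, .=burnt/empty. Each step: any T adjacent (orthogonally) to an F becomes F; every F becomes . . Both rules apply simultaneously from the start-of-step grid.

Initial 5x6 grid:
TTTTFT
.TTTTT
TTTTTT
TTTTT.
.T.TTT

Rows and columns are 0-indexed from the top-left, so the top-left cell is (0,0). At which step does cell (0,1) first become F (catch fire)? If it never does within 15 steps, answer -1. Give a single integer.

Step 1: cell (0,1)='T' (+3 fires, +1 burnt)
Step 2: cell (0,1)='T' (+4 fires, +3 burnt)
Step 3: cell (0,1)='F' (+5 fires, +4 burnt)
  -> target ignites at step 3
Step 4: cell (0,1)='.' (+5 fires, +5 burnt)
Step 5: cell (0,1)='.' (+4 fires, +5 burnt)
Step 6: cell (0,1)='.' (+2 fires, +4 burnt)
Step 7: cell (0,1)='.' (+2 fires, +2 burnt)
Step 8: cell (0,1)='.' (+0 fires, +2 burnt)
  fire out at step 8

3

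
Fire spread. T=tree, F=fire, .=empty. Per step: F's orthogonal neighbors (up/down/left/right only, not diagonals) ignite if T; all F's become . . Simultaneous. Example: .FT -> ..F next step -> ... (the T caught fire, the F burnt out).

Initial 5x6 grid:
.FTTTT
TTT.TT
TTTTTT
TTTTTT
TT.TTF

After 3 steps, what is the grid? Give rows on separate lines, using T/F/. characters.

Step 1: 4 trees catch fire, 2 burn out
  ..FTTT
  TFT.TT
  TTTTTT
  TTTTTF
  TT.TF.
Step 2: 7 trees catch fire, 4 burn out
  ...FTT
  F.F.TT
  TFTTTF
  TTTTF.
  TT.F..
Step 3: 7 trees catch fire, 7 burn out
  ....FT
  ....TF
  F.FTF.
  TFTF..
  TT....

....FT
....TF
F.FTF.
TFTF..
TT....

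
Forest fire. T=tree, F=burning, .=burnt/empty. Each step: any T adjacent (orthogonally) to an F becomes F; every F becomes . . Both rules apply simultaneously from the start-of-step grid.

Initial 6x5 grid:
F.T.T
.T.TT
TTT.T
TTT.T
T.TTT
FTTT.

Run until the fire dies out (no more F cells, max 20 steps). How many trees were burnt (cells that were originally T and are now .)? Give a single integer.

Answer: 19

Derivation:
Step 1: +2 fires, +2 burnt (F count now 2)
Step 2: +2 fires, +2 burnt (F count now 2)
Step 3: +4 fires, +2 burnt (F count now 4)
Step 4: +3 fires, +4 burnt (F count now 3)
Step 5: +3 fires, +3 burnt (F count now 3)
Step 6: +1 fires, +3 burnt (F count now 1)
Step 7: +1 fires, +1 burnt (F count now 1)
Step 8: +1 fires, +1 burnt (F count now 1)
Step 9: +2 fires, +1 burnt (F count now 2)
Step 10: +0 fires, +2 burnt (F count now 0)
Fire out after step 10
Initially T: 20, now '.': 29
Total burnt (originally-T cells now '.'): 19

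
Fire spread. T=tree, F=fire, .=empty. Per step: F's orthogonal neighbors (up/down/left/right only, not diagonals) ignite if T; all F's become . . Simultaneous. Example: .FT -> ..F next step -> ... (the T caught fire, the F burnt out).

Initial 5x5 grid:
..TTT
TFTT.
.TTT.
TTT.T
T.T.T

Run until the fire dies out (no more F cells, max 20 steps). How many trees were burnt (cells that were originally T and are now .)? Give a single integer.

Answer: 14

Derivation:
Step 1: +3 fires, +1 burnt (F count now 3)
Step 2: +4 fires, +3 burnt (F count now 4)
Step 3: +4 fires, +4 burnt (F count now 4)
Step 4: +3 fires, +4 burnt (F count now 3)
Step 5: +0 fires, +3 burnt (F count now 0)
Fire out after step 5
Initially T: 16, now '.': 23
Total burnt (originally-T cells now '.'): 14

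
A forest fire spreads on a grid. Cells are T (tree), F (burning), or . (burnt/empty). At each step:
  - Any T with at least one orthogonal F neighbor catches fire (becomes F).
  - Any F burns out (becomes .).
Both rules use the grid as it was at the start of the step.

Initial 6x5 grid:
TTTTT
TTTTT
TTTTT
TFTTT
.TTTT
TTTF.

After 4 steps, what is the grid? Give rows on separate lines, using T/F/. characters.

Step 1: 6 trees catch fire, 2 burn out
  TTTTT
  TTTTT
  TFTTT
  F.FTT
  .FTFT
  TTF..
Step 2: 7 trees catch fire, 6 burn out
  TTTTT
  TFTTT
  F.FTT
  ...FT
  ..F.F
  TF...
Step 3: 6 trees catch fire, 7 burn out
  TFTTT
  F.FTT
  ...FT
  ....F
  .....
  F....
Step 4: 4 trees catch fire, 6 burn out
  F.FTT
  ...FT
  ....F
  .....
  .....
  .....

F.FTT
...FT
....F
.....
.....
.....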